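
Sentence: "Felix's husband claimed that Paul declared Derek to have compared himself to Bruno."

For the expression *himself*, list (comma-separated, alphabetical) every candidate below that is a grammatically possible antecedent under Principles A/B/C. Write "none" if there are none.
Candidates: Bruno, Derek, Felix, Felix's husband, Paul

*himself* is a reflexive; Principle A requires it to be bound within its binding domain — the clause headed by 'compared'.
— Bruno: second object of the clause headed by 'compared'; does not c-command the reflexive — cannot bind it (Principle A).
— Derek: subject of the clause headed by 'compared'; c-commands the reflexive within its binding domain — allowed (Principle A).
— Felix: possessor inside the subject DP of the matrix clause; does not c-command the reflexive — cannot bind it (Principle A).
— Felix's husband: subject of the matrix clause; c-commands the reflexive but lies outside its binding domain — cannot bind it (Principle A).
— Paul: subject of the clause headed by 'declared'; c-commands the reflexive but lies outside its binding domain — cannot bind it (Principle A).

Derek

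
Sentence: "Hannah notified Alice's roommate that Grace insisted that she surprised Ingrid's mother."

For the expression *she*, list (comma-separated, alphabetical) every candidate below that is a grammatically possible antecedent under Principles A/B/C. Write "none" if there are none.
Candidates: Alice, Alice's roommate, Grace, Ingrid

*she* is a pronoun; Principle B requires it to be free in its binding domain — the clause headed by 'surprised'.
— Alice: possessor inside the object DP of the matrix clause; does not c-command the pronoun — Principle B does not apply; allowed.
— Alice's roommate: object of the matrix clause; c-commands the pronoun but lies outside its binding domain — allowed.
— Grace: subject of the clause headed by 'insisted'; c-commands the pronoun but lies outside its binding domain — allowed.
— Ingrid: possessor inside the object DP of the clause headed by 'surprised'; is c-commanded by the pronoun; coreference would bind this R-expression — blocked (Principle C).

Alice, Alice's roommate, Grace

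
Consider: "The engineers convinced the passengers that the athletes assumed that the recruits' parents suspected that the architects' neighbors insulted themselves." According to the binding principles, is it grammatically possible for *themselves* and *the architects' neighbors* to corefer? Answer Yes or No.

*themselves* is a reflexive; Principle A requires it to be bound within its binding domain — the clause headed by 'insulted'.
— the architects' neighbors: subject of the clause headed by 'insulted'; c-commands the reflexive within its binding domain — allowed (Principle A).

Yes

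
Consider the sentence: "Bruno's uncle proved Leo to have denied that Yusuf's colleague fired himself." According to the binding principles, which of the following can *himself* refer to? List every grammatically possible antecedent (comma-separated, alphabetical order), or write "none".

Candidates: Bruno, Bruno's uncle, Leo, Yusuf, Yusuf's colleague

*himself* is a reflexive; Principle A requires it to be bound within its binding domain — the clause headed by 'fired'.
— Bruno: possessor inside the subject DP of the matrix clause; does not c-command the reflexive — cannot bind it (Principle A).
— Bruno's uncle: subject of the matrix clause; c-commands the reflexive but lies outside its binding domain — cannot bind it (Principle A).
— Leo: subject of the clause headed by 'denied'; c-commands the reflexive but lies outside its binding domain — cannot bind it (Principle A).
— Yusuf: possessor inside the subject DP of the clause headed by 'fired'; does not c-command the reflexive — cannot bind it (Principle A).
— Yusuf's colleague: subject of the clause headed by 'fired'; c-commands the reflexive within its binding domain — allowed (Principle A).

Yusuf's colleague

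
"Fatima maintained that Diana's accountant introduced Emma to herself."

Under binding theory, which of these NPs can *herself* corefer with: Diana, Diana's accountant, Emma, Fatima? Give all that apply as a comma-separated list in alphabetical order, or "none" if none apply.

Diana's accountant, Emma

*herself* is a reflexive; Principle A requires it to be bound within its binding domain — the clause headed by 'introduced'.
— Diana: possessor inside the subject DP of the clause headed by 'introduced'; does not c-command the reflexive — cannot bind it (Principle A).
— Diana's accountant: subject of the clause headed by 'introduced'; c-commands the reflexive within its binding domain — allowed (Principle A).
— Emma: object of the clause headed by 'introduced'; c-commands the reflexive within its binding domain — allowed (Principle A).
— Fatima: subject of the matrix clause; c-commands the reflexive but lies outside its binding domain — cannot bind it (Principle A).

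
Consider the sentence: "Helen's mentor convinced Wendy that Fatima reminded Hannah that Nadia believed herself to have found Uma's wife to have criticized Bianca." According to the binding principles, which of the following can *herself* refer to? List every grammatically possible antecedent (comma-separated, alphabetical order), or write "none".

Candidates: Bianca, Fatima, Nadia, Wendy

Nadia

*herself* is a reflexive; Principle A requires it to be bound within its binding domain — the clause headed by 'believed'.
— Bianca: object of the clause headed by 'criticized'; does not c-command the reflexive — cannot bind it (Principle A).
— Fatima: subject of the clause headed by 'reminded'; c-commands the reflexive but lies outside its binding domain — cannot bind it (Principle A).
— Nadia: subject of the clause headed by 'believed'; c-commands the reflexive within its binding domain — allowed (Principle A).
— Wendy: object of the matrix clause; c-commands the reflexive but lies outside its binding domain — cannot bind it (Principle A).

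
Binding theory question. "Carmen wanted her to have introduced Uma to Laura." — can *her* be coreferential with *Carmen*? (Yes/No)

No

*her* is a pronoun; Principle B requires it to be free in its binding domain — the matrix clause.
— Carmen: subject of the matrix clause; c-commands the pronoun within its binding domain — blocked (Principle B).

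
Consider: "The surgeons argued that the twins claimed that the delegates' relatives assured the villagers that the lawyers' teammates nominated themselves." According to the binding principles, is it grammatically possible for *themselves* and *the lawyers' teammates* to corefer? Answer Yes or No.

*themselves* is a reflexive; Principle A requires it to be bound within its binding domain — the clause headed by 'nominated'.
— the lawyers' teammates: subject of the clause headed by 'nominated'; c-commands the reflexive within its binding domain — allowed (Principle A).

Yes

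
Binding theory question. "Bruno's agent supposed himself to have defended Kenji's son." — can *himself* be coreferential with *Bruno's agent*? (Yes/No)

Yes

*himself* is a reflexive; Principle A requires it to be bound within its binding domain — the matrix clause.
— Bruno's agent: subject of the matrix clause; c-commands the reflexive within its binding domain — allowed (Principle A).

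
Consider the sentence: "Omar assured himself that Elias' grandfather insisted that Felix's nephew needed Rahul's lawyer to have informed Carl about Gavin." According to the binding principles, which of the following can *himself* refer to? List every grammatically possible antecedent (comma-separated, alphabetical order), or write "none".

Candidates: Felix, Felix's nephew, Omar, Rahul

*himself* is a reflexive; Principle A requires it to be bound within its binding domain — the matrix clause.
— Felix: possessor inside the subject DP of the clause headed by 'needed'; does not c-command the reflexive — cannot bind it (Principle A).
— Felix's nephew: subject of the clause headed by 'needed'; does not c-command the reflexive — cannot bind it (Principle A).
— Omar: subject of the matrix clause; c-commands the reflexive within its binding domain — allowed (Principle A).
— Rahul: possessor inside the subject DP of the clause headed by 'informed'; does not c-command the reflexive — cannot bind it (Principle A).

Omar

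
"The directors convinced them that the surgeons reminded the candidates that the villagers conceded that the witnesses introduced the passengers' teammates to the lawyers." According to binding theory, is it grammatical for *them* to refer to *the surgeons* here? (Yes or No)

*the surgeons* is an R-expression; Principle C requires it to be free (not bound by any c-commanding expression).
— them: object of the matrix clause; the pronoun c-commands the R-expression — coreference blocked (Principle C).

No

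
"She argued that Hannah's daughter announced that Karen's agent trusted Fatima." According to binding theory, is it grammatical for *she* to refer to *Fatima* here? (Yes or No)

*Fatima* is an R-expression; Principle C requires it to be free (not bound by any c-commanding expression).
— she: subject of the matrix clause; the pronoun c-commands the R-expression — coreference blocked (Principle C).

No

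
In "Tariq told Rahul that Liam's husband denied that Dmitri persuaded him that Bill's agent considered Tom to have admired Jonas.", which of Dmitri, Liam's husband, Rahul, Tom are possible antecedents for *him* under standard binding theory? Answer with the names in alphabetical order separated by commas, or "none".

*him* is a pronoun; Principle B requires it to be free in its binding domain — the clause headed by 'persuaded'.
— Dmitri: subject of the clause headed by 'persuaded'; c-commands the pronoun within its binding domain — blocked (Principle B).
— Liam's husband: subject of the clause headed by 'denied'; c-commands the pronoun but lies outside its binding domain — allowed.
— Rahul: object of the matrix clause; c-commands the pronoun but lies outside its binding domain — allowed.
— Tom: subject of the clause headed by 'admired'; is c-commanded by the pronoun; coreference would bind this R-expression — blocked (Principle C).

Liam's husband, Rahul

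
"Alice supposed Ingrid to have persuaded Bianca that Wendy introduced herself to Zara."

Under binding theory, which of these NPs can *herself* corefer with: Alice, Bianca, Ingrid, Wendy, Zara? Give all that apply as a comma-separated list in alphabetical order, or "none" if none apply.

Wendy

*herself* is a reflexive; Principle A requires it to be bound within its binding domain — the clause headed by 'introduced'.
— Alice: subject of the matrix clause; c-commands the reflexive but lies outside its binding domain — cannot bind it (Principle A).
— Bianca: object of the clause headed by 'persuaded'; c-commands the reflexive but lies outside its binding domain — cannot bind it (Principle A).
— Ingrid: subject of the clause headed by 'persuaded'; c-commands the reflexive but lies outside its binding domain — cannot bind it (Principle A).
— Wendy: subject of the clause headed by 'introduced'; c-commands the reflexive within its binding domain — allowed (Principle A).
— Zara: second object of the clause headed by 'introduced'; does not c-command the reflexive — cannot bind it (Principle A).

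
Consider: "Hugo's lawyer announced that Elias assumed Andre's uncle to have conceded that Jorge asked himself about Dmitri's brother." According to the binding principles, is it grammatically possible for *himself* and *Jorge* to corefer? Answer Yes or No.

Yes

*himself* is a reflexive; Principle A requires it to be bound within its binding domain — the clause headed by 'asked'.
— Jorge: subject of the clause headed by 'asked'; c-commands the reflexive within its binding domain — allowed (Principle A).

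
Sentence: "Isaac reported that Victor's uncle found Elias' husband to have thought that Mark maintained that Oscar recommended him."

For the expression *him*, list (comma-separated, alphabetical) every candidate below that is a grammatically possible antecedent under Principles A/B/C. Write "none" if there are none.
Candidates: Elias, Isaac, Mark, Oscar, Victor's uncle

*him* is a pronoun; Principle B requires it to be free in its binding domain — the clause headed by 'recommended'.
— Elias: possessor inside the subject DP of the clause headed by 'thought'; does not c-command the pronoun — Principle B does not apply; allowed.
— Isaac: subject of the matrix clause; c-commands the pronoun but lies outside its binding domain — allowed.
— Mark: subject of the clause headed by 'maintained'; c-commands the pronoun but lies outside its binding domain — allowed.
— Oscar: subject of the clause headed by 'recommended'; c-commands the pronoun within its binding domain — blocked (Principle B).
— Victor's uncle: subject of the clause headed by 'found'; c-commands the pronoun but lies outside its binding domain — allowed.

Elias, Isaac, Mark, Victor's uncle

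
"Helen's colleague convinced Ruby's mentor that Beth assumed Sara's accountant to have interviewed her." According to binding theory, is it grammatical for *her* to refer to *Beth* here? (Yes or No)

*Beth* is an R-expression; Principle C requires it to be free (not bound by any c-commanding expression).
— her: object of the clause headed by 'interviewed'; the pronoun does not c-command the R-expression — coreference allowed.

Yes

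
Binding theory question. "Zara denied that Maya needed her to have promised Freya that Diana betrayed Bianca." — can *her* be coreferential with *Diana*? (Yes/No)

No

*her* is a pronoun; Principle B requires it to be free in its binding domain — the clause headed by 'needed'.
— Diana: subject of the clause headed by 'betrayed'; is c-commanded by the pronoun; coreference would bind this R-expression — blocked (Principle C).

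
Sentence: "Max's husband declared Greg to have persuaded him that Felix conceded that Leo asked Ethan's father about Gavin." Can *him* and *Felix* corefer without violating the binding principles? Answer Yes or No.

No

*Felix* is an R-expression; Principle C requires it to be free (not bound by any c-commanding expression).
— him: object of the clause headed by 'persuaded'; the pronoun c-commands the R-expression — coreference blocked (Principle C).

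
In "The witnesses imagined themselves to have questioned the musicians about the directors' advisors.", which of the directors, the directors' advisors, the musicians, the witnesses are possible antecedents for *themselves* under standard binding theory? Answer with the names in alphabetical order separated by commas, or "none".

the witnesses

*themselves* is a reflexive; Principle A requires it to be bound within its binding domain — the matrix clause.
— the directors: possessor inside the second object DP of the clause headed by 'questioned'; does not c-command the reflexive — cannot bind it (Principle A).
— the directors' advisors: second object of the clause headed by 'questioned'; does not c-command the reflexive — cannot bind it (Principle A).
— the musicians: object of the clause headed by 'questioned'; does not c-command the reflexive — cannot bind it (Principle A).
— the witnesses: subject of the matrix clause; c-commands the reflexive within its binding domain — allowed (Principle A).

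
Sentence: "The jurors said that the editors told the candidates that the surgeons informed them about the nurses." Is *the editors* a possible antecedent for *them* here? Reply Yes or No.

*them* is a pronoun; Principle B requires it to be free in its binding domain — the clause headed by 'informed'.
— the editors: subject of the clause headed by 'told'; c-commands the pronoun but lies outside its binding domain — allowed.

Yes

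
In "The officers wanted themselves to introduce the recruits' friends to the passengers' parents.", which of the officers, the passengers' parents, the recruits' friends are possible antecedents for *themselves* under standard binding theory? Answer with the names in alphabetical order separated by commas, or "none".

*themselves* is a reflexive; Principle A requires it to be bound within its binding domain — the matrix clause.
— the officers: subject of the matrix clause; c-commands the reflexive within its binding domain — allowed (Principle A).
— the passengers' parents: second object of the clause headed by 'introduce'; does not c-command the reflexive — cannot bind it (Principle A).
— the recruits' friends: object of the clause headed by 'introduce'; does not c-command the reflexive — cannot bind it (Principle A).

the officers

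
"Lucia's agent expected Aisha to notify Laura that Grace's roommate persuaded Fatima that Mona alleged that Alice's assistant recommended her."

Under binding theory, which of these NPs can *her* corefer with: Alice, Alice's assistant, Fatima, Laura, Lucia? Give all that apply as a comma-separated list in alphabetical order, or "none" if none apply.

Alice, Fatima, Laura, Lucia

*her* is a pronoun; Principle B requires it to be free in its binding domain — the clause headed by 'recommended'.
— Alice: possessor inside the subject DP of the clause headed by 'recommended'; does not c-command the pronoun — Principle B does not apply; allowed.
— Alice's assistant: subject of the clause headed by 'recommended'; c-commands the pronoun within its binding domain — blocked (Principle B).
— Fatima: object of the clause headed by 'persuaded'; c-commands the pronoun but lies outside its binding domain — allowed.
— Laura: object of the clause headed by 'notify'; c-commands the pronoun but lies outside its binding domain — allowed.
— Lucia: possessor inside the subject DP of the matrix clause; does not c-command the pronoun — Principle B does not apply; allowed.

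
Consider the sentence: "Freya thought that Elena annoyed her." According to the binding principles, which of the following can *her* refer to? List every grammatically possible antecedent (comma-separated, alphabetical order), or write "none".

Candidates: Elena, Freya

*her* is a pronoun; Principle B requires it to be free in its binding domain — the clause headed by 'annoyed'.
— Elena: subject of the clause headed by 'annoyed'; c-commands the pronoun within its binding domain — blocked (Principle B).
— Freya: subject of the matrix clause; c-commands the pronoun but lies outside its binding domain — allowed.

Freya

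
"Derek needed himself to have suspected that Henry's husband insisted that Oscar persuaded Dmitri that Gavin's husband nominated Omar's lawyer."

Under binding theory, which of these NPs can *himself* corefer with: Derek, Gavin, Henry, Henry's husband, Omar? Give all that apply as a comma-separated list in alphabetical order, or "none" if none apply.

Derek

*himself* is a reflexive; Principle A requires it to be bound within its binding domain — the matrix clause.
— Derek: subject of the matrix clause; c-commands the reflexive within its binding domain — allowed (Principle A).
— Gavin: possessor inside the subject DP of the clause headed by 'nominated'; does not c-command the reflexive — cannot bind it (Principle A).
— Henry: possessor inside the subject DP of the clause headed by 'insisted'; does not c-command the reflexive — cannot bind it (Principle A).
— Henry's husband: subject of the clause headed by 'insisted'; does not c-command the reflexive — cannot bind it (Principle A).
— Omar: possessor inside the object DP of the clause headed by 'nominated'; does not c-command the reflexive — cannot bind it (Principle A).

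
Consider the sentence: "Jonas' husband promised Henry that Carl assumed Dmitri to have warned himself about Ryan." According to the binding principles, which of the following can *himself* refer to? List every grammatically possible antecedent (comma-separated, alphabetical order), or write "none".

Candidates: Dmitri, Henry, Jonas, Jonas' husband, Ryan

Dmitri

*himself* is a reflexive; Principle A requires it to be bound within its binding domain — the clause headed by 'warned'.
— Dmitri: subject of the clause headed by 'warned'; c-commands the reflexive within its binding domain — allowed (Principle A).
— Henry: object of the matrix clause; c-commands the reflexive but lies outside its binding domain — cannot bind it (Principle A).
— Jonas: possessor inside the subject DP of the matrix clause; does not c-command the reflexive — cannot bind it (Principle A).
— Jonas' husband: subject of the matrix clause; c-commands the reflexive but lies outside its binding domain — cannot bind it (Principle A).
— Ryan: second object of the clause headed by 'warned'; does not c-command the reflexive — cannot bind it (Principle A).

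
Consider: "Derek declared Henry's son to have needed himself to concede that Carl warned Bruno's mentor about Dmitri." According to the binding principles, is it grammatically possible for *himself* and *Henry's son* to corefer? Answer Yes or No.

Yes

*himself* is a reflexive; Principle A requires it to be bound within its binding domain — the clause headed by 'needed'.
— Henry's son: subject of the clause headed by 'needed'; c-commands the reflexive within its binding domain — allowed (Principle A).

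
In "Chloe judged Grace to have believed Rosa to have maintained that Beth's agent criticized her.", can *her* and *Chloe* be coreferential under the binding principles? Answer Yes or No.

*Chloe* is an R-expression; Principle C requires it to be free (not bound by any c-commanding expression).
— her: object of the clause headed by 'criticized'; the pronoun does not c-command the R-expression — coreference allowed.

Yes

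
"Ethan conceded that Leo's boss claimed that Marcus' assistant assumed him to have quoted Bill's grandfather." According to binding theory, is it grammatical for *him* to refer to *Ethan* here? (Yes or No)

Yes

*Ethan* is an R-expression; Principle C requires it to be free (not bound by any c-commanding expression).
— him: subject of the clause headed by 'quoted'; the pronoun does not c-command the R-expression — coreference allowed.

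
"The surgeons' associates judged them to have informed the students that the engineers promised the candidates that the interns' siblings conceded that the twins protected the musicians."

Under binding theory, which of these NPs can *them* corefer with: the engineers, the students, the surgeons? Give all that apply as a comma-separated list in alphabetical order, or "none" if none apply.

the surgeons

*them* is a pronoun; Principle B requires it to be free in its binding domain — the matrix clause.
— the engineers: subject of the clause headed by 'promised'; is c-commanded by the pronoun; coreference would bind this R-expression — blocked (Principle C).
— the students: object of the clause headed by 'informed'; is c-commanded by the pronoun; coreference would bind this R-expression — blocked (Principle C).
— the surgeons: possessor inside the subject DP of the matrix clause; does not c-command the pronoun — Principle B does not apply; allowed.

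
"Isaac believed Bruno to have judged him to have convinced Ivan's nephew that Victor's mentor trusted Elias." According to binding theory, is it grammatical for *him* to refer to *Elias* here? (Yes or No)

No

*Elias* is an R-expression; Principle C requires it to be free (not bound by any c-commanding expression).
— him: subject of the clause headed by 'convinced'; the pronoun c-commands the R-expression — coreference blocked (Principle C).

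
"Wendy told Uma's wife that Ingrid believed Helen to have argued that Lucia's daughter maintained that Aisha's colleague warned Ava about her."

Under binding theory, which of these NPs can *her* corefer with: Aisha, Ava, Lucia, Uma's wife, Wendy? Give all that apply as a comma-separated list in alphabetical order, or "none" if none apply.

Aisha, Lucia, Uma's wife, Wendy

*her* is a pronoun; Principle B requires it to be free in its binding domain — the clause headed by 'warned'.
— Aisha: possessor inside the subject DP of the clause headed by 'warned'; does not c-command the pronoun — Principle B does not apply; allowed.
— Ava: object of the clause headed by 'warned'; c-commands the pronoun within its binding domain — blocked (Principle B).
— Lucia: possessor inside the subject DP of the clause headed by 'maintained'; does not c-command the pronoun — Principle B does not apply; allowed.
— Uma's wife: object of the matrix clause; c-commands the pronoun but lies outside its binding domain — allowed.
— Wendy: subject of the matrix clause; c-commands the pronoun but lies outside its binding domain — allowed.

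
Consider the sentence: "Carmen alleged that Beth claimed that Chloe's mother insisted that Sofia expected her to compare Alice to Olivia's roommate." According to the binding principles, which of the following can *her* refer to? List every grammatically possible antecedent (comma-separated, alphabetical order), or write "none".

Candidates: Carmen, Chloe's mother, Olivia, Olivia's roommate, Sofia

*her* is a pronoun; Principle B requires it to be free in its binding domain — the clause headed by 'expected'.
— Carmen: subject of the matrix clause; c-commands the pronoun but lies outside its binding domain — allowed.
— Chloe's mother: subject of the clause headed by 'insisted'; c-commands the pronoun but lies outside its binding domain — allowed.
— Olivia: possessor inside the second object DP of the clause headed by 'compare'; is c-commanded by the pronoun; coreference would bind this R-expression — blocked (Principle C).
— Olivia's roommate: second object of the clause headed by 'compare'; is c-commanded by the pronoun; coreference would bind this R-expression — blocked (Principle C).
— Sofia: subject of the clause headed by 'expected'; c-commands the pronoun within its binding domain — blocked (Principle B).

Carmen, Chloe's mother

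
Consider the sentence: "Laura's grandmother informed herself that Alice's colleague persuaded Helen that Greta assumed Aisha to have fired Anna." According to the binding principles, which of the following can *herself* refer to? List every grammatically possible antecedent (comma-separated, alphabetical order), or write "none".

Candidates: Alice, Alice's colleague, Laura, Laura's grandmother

Laura's grandmother

*herself* is a reflexive; Principle A requires it to be bound within its binding domain — the matrix clause.
— Alice: possessor inside the subject DP of the clause headed by 'persuaded'; does not c-command the reflexive — cannot bind it (Principle A).
— Alice's colleague: subject of the clause headed by 'persuaded'; does not c-command the reflexive — cannot bind it (Principle A).
— Laura: possessor inside the subject DP of the matrix clause; does not c-command the reflexive — cannot bind it (Principle A).
— Laura's grandmother: subject of the matrix clause; c-commands the reflexive within its binding domain — allowed (Principle A).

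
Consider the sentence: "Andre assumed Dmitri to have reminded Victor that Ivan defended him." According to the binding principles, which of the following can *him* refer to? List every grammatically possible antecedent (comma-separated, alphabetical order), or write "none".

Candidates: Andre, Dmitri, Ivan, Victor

*him* is a pronoun; Principle B requires it to be free in its binding domain — the clause headed by 'defended'.
— Andre: subject of the matrix clause; c-commands the pronoun but lies outside its binding domain — allowed.
— Dmitri: subject of the clause headed by 'reminded'; c-commands the pronoun but lies outside its binding domain — allowed.
— Ivan: subject of the clause headed by 'defended'; c-commands the pronoun within its binding domain — blocked (Principle B).
— Victor: object of the clause headed by 'reminded'; c-commands the pronoun but lies outside its binding domain — allowed.

Andre, Dmitri, Victor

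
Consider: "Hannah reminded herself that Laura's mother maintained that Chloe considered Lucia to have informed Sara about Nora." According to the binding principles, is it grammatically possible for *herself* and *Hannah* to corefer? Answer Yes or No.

*herself* is a reflexive; Principle A requires it to be bound within its binding domain — the matrix clause.
— Hannah: subject of the matrix clause; c-commands the reflexive within its binding domain — allowed (Principle A).

Yes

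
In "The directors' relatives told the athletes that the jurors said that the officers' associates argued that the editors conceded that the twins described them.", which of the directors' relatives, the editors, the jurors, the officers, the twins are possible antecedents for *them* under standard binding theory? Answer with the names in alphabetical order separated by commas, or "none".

*them* is a pronoun; Principle B requires it to be free in its binding domain — the clause headed by 'described'.
— the directors' relatives: subject of the matrix clause; c-commands the pronoun but lies outside its binding domain — allowed.
— the editors: subject of the clause headed by 'conceded'; c-commands the pronoun but lies outside its binding domain — allowed.
— the jurors: subject of the clause headed by 'said'; c-commands the pronoun but lies outside its binding domain — allowed.
— the officers: possessor inside the subject DP of the clause headed by 'argued'; does not c-command the pronoun — Principle B does not apply; allowed.
— the twins: subject of the clause headed by 'described'; c-commands the pronoun within its binding domain — blocked (Principle B).

the directors' relatives, the editors, the jurors, the officers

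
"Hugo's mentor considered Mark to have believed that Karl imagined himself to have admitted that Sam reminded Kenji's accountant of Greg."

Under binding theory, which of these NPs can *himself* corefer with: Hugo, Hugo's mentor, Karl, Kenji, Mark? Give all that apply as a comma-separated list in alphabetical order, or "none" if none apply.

*himself* is a reflexive; Principle A requires it to be bound within its binding domain — the clause headed by 'imagined'.
— Hugo: possessor inside the subject DP of the matrix clause; does not c-command the reflexive — cannot bind it (Principle A).
— Hugo's mentor: subject of the matrix clause; c-commands the reflexive but lies outside its binding domain — cannot bind it (Principle A).
— Karl: subject of the clause headed by 'imagined'; c-commands the reflexive within its binding domain — allowed (Principle A).
— Kenji: possessor inside the object DP of the clause headed by 'reminded'; does not c-command the reflexive — cannot bind it (Principle A).
— Mark: subject of the clause headed by 'believed'; c-commands the reflexive but lies outside its binding domain — cannot bind it (Principle A).

Karl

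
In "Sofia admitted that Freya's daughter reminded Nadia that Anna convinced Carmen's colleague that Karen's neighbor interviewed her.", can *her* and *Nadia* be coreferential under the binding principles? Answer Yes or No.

*Nadia* is an R-expression; Principle C requires it to be free (not bound by any c-commanding expression).
— her: object of the clause headed by 'interviewed'; the pronoun does not c-command the R-expression — coreference allowed.

Yes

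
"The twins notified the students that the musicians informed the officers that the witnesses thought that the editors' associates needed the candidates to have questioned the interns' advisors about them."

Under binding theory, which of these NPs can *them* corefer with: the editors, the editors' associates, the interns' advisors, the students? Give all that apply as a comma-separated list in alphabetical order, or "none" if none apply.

*them* is a pronoun; Principle B requires it to be free in its binding domain — the clause headed by 'questioned'.
— the editors: possessor inside the subject DP of the clause headed by 'needed'; does not c-command the pronoun — Principle B does not apply; allowed.
— the editors' associates: subject of the clause headed by 'needed'; c-commands the pronoun but lies outside its binding domain — allowed.
— the interns' advisors: object of the clause headed by 'questioned'; c-commands the pronoun within its binding domain — blocked (Principle B).
— the students: object of the matrix clause; c-commands the pronoun but lies outside its binding domain — allowed.

the editors, the editors' associates, the students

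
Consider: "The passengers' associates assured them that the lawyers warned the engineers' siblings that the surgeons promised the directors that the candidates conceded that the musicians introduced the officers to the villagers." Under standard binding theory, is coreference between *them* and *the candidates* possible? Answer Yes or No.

No

*the candidates* is an R-expression; Principle C requires it to be free (not bound by any c-commanding expression).
— them: object of the matrix clause; the pronoun c-commands the R-expression — coreference blocked (Principle C).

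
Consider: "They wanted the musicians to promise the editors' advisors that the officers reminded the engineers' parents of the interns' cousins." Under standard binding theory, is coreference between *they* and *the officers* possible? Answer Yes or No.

No

*the officers* is an R-expression; Principle C requires it to be free (not bound by any c-commanding expression).
— they: subject of the matrix clause; the pronoun c-commands the R-expression — coreference blocked (Principle C).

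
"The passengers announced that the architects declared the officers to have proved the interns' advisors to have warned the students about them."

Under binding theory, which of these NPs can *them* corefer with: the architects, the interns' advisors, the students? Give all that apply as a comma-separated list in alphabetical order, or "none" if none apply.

*them* is a pronoun; Principle B requires it to be free in its binding domain — the clause headed by 'warned'.
— the architects: subject of the clause headed by 'declared'; c-commands the pronoun but lies outside its binding domain — allowed.
— the interns' advisors: subject of the clause headed by 'warned'; c-commands the pronoun within its binding domain — blocked (Principle B).
— the students: object of the clause headed by 'warned'; c-commands the pronoun within its binding domain — blocked (Principle B).

the architects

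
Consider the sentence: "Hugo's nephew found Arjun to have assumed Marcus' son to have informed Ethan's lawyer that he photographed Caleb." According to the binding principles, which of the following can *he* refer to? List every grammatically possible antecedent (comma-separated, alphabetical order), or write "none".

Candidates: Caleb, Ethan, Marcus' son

Ethan, Marcus' son

*he* is a pronoun; Principle B requires it to be free in its binding domain — the clause headed by 'photographed'.
— Caleb: object of the clause headed by 'photographed'; is c-commanded by the pronoun; coreference would bind this R-expression — blocked (Principle C).
— Ethan: possessor inside the object DP of the clause headed by 'informed'; does not c-command the pronoun — Principle B does not apply; allowed.
— Marcus' son: subject of the clause headed by 'informed'; c-commands the pronoun but lies outside its binding domain — allowed.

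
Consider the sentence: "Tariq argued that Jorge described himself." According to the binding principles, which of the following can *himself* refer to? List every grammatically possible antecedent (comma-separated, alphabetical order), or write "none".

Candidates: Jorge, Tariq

Jorge

*himself* is a reflexive; Principle A requires it to be bound within its binding domain — the clause headed by 'described'.
— Jorge: subject of the clause headed by 'described'; c-commands the reflexive within its binding domain — allowed (Principle A).
— Tariq: subject of the matrix clause; c-commands the reflexive but lies outside its binding domain — cannot bind it (Principle A).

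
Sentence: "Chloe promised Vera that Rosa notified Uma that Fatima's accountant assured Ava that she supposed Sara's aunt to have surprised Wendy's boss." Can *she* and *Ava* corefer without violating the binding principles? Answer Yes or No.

*Ava* is an R-expression; Principle C requires it to be free (not bound by any c-commanding expression).
— she: subject of the clause headed by 'supposed'; the pronoun does not c-command the R-expression — coreference allowed.

Yes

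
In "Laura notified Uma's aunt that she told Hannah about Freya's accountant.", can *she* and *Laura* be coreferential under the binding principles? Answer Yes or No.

Yes

*Laura* is an R-expression; Principle C requires it to be free (not bound by any c-commanding expression).
— she: subject of the clause headed by 'told'; the pronoun does not c-command the R-expression — coreference allowed.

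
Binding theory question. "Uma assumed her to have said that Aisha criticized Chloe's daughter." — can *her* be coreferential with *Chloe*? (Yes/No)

*her* is a pronoun; Principle B requires it to be free in its binding domain — the matrix clause.
— Chloe: possessor inside the object DP of the clause headed by 'criticized'; is c-commanded by the pronoun; coreference would bind this R-expression — blocked (Principle C).

No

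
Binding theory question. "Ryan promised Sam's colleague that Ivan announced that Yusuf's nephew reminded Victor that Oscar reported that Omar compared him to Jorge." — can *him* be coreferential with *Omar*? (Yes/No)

*him* is a pronoun; Principle B requires it to be free in its binding domain — the clause headed by 'compared'.
— Omar: subject of the clause headed by 'compared'; c-commands the pronoun within its binding domain — blocked (Principle B).

No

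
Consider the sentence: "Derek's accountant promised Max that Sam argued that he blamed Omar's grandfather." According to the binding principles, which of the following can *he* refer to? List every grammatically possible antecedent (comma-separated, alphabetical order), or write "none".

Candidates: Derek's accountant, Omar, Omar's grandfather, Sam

Derek's accountant, Sam

*he* is a pronoun; Principle B requires it to be free in its binding domain — the clause headed by 'blamed'.
— Derek's accountant: subject of the matrix clause; c-commands the pronoun but lies outside its binding domain — allowed.
— Omar: possessor inside the object DP of the clause headed by 'blamed'; is c-commanded by the pronoun; coreference would bind this R-expression — blocked (Principle C).
— Omar's grandfather: object of the clause headed by 'blamed'; is c-commanded by the pronoun; coreference would bind this R-expression — blocked (Principle C).
— Sam: subject of the clause headed by 'argued'; c-commands the pronoun but lies outside its binding domain — allowed.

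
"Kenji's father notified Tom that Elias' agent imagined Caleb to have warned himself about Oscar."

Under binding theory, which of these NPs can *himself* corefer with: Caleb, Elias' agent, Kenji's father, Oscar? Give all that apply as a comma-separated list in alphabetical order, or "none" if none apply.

*himself* is a reflexive; Principle A requires it to be bound within its binding domain — the clause headed by 'warned'.
— Caleb: subject of the clause headed by 'warned'; c-commands the reflexive within its binding domain — allowed (Principle A).
— Elias' agent: subject of the clause headed by 'imagined'; c-commands the reflexive but lies outside its binding domain — cannot bind it (Principle A).
— Kenji's father: subject of the matrix clause; c-commands the reflexive but lies outside its binding domain — cannot bind it (Principle A).
— Oscar: second object of the clause headed by 'warned'; does not c-command the reflexive — cannot bind it (Principle A).

Caleb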